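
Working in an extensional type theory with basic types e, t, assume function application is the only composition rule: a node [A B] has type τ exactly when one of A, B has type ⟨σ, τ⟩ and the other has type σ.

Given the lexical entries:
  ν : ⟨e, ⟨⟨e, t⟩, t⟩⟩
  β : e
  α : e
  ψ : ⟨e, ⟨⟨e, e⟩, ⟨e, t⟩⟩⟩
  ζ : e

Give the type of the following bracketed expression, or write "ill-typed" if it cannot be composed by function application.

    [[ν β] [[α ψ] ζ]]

[ν β] — ν of type ⟨e, ⟨⟨e, t⟩, t⟩⟩ combines with β of type e: type ⟨⟨e, t⟩, t⟩.
[α ψ] — ψ of type ⟨e, ⟨⟨e, e⟩, ⟨e, t⟩⟩⟩ combines with α of type e: type ⟨⟨e, e⟩, ⟨e, t⟩⟩.
At [[α ψ] ζ]: neither ⟨⟨e, e⟩, ⟨e, t⟩⟩ nor e can take the other as argument; the node is ill-typed.

ill-typed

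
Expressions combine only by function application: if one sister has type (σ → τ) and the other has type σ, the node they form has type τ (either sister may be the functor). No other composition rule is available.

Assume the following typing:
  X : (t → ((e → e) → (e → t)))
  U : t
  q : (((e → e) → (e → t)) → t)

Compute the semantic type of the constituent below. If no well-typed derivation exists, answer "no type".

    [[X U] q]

t

[X U] — X of type (t → ((e → e) → (e → t))) combines with U of type t: type ((e → e) → (e → t)).
[[X U] q] — q of type (((e → e) → (e → t)) → t) combines with [X U] of type ((e → e) → (e → t)): type t.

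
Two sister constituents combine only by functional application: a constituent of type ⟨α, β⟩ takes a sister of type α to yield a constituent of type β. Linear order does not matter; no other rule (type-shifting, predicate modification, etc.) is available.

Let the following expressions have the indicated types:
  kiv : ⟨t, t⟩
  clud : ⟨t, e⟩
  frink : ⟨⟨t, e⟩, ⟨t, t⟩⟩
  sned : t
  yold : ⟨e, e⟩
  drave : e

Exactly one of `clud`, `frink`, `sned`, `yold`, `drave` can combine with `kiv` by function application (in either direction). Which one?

clud : ⟨t, e⟩ — kiv needs t; clud needs t; neither fits.
frink : ⟨⟨t, e⟩, ⟨t, t⟩⟩ — kiv needs t; frink needs ⟨t, e⟩; neither fits.
sned — combines: kiv : ⟨t, t⟩ takes sned : t as argument, giving t.
yold : ⟨e, e⟩ — kiv needs t; yold needs e; neither fits.
drave : e — kiv needs t; drave needs nothing (atomic); neither fits.

sned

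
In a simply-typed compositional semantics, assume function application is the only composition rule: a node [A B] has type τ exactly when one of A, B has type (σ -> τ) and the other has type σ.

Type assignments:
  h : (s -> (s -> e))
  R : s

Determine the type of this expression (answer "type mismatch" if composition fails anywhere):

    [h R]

(s -> e)

[h R]: (s -> (s -> e)) applied to s yields (s -> e).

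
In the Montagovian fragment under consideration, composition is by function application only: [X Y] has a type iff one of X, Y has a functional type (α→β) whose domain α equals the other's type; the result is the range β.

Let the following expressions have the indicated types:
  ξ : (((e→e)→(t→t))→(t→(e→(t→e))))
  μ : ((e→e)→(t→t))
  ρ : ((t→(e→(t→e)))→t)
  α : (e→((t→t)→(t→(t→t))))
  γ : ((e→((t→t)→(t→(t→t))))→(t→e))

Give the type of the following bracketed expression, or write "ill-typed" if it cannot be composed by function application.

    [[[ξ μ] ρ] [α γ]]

e

[ξ μ]: (((e→e)→(t→t))→(t→(e→(t→e)))) applied to ((e→e)→(t→t)) yields (t→(e→(t→e))).
[[ξ μ] ρ]: ((t→(e→(t→e)))→t) applied to (t→(e→(t→e))) yields t.
[α γ]: ((e→((t→t)→(t→(t→t))))→(t→e)) applied to (e→((t→t)→(t→(t→t)))) yields (t→e).
[[[ξ μ] ρ] [α γ]]: (t→e) applied to t yields e.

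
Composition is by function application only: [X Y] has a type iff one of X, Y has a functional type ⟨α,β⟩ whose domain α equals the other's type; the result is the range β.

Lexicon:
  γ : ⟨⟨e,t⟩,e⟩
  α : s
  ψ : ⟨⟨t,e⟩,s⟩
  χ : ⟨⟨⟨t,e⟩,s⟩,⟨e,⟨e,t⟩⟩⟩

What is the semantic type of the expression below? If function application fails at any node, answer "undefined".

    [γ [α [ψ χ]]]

[ψ χ]: χ is ⟨⟨⟨t,e⟩,s⟩,⟨e,⟨e,t⟩⟩⟩, ψ is ⟨⟨t,e⟩,s⟩; result ⟨e,⟨e,t⟩⟩.
At [α [ψ χ]]: neither s nor ⟨e,⟨e,t⟩⟩ can take the other as argument; the node is ill-typed.

undefined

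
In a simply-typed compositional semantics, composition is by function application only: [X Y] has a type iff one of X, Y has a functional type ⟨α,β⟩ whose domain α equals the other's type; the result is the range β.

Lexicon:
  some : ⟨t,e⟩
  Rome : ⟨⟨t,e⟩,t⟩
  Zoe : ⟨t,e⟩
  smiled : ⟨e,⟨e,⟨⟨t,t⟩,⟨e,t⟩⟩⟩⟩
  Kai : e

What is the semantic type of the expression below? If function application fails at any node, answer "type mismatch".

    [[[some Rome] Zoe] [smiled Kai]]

[some Rome]: ⟨⟨t,e⟩,t⟩ applied to ⟨t,e⟩ yields t.
[[some Rome] Zoe]: ⟨t,e⟩ applied to t yields e.
[smiled Kai]: ⟨e,⟨e,⟨⟨t,t⟩,⟨e,t⟩⟩⟩⟩ applied to e yields ⟨e,⟨⟨t,t⟩,⟨e,t⟩⟩⟩.
[[[some Rome] Zoe] [smiled Kai]]: ⟨e,⟨⟨t,t⟩,⟨e,t⟩⟩⟩ applied to e yields ⟨⟨t,t⟩,⟨e,t⟩⟩.

⟨⟨t,t⟩,⟨e,t⟩⟩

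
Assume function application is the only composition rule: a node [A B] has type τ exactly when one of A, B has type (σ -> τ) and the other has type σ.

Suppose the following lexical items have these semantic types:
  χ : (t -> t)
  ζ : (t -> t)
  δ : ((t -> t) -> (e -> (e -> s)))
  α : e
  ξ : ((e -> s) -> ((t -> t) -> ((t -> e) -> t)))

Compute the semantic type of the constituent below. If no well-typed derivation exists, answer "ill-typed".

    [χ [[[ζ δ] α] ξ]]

[ζ δ]: functor δ : ((t -> t) -> (e -> (e -> s))), argument ζ : (t -> t); result (e -> (e -> s)).
[[ζ δ] α]: functor [ζ δ] : (e -> (e -> s)), argument α : e; result (e -> s).
[[[ζ δ] α] ξ]: functor ξ : ((e -> s) -> ((t -> t) -> ((t -> e) -> t))), argument [[ζ δ] α] : (e -> s); result ((t -> t) -> ((t -> e) -> t)).
[χ [[[ζ δ] α] ξ]]: functor [[[ζ δ] α] ξ] : ((t -> t) -> ((t -> e) -> t)), argument χ : (t -> t); result ((t -> e) -> t).

((t -> e) -> t)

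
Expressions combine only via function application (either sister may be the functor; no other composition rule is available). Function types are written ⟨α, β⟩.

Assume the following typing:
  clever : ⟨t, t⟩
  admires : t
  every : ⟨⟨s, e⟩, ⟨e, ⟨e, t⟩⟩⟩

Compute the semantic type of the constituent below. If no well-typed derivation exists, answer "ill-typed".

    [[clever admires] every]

ill-typed

[clever admires]: functor clever : ⟨t, t⟩, argument admires : t; result t.
At [[clever admires] every]: neither t nor ⟨⟨s, e⟩, ⟨e, ⟨e, t⟩⟩⟩ can take the other as argument; the node is ill-typed.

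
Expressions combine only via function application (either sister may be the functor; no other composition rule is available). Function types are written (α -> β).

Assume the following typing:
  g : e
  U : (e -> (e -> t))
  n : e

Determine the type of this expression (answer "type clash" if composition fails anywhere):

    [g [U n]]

t

At [U n], U : (e -> (e -> t)) takes n : e, giving (e -> t).
At [g [U n]], [U n] : (e -> t) takes g : e, giving t.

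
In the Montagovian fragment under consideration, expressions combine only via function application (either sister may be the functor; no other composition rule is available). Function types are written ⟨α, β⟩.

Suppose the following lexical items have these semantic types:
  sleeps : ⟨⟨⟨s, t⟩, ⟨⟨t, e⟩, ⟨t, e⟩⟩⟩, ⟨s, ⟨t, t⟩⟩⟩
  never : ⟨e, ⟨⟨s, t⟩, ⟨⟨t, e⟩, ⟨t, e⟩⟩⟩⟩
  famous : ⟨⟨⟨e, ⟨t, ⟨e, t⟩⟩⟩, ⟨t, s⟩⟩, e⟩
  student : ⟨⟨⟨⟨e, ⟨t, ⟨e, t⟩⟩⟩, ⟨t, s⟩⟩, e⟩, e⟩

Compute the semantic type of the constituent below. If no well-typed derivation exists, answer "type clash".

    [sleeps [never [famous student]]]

[famous student]: functor student : ⟨⟨⟨⟨e, ⟨t, ⟨e, t⟩⟩⟩, ⟨t, s⟩⟩, e⟩, e⟩, argument famous : ⟨⟨⟨e, ⟨t, ⟨e, t⟩⟩⟩, ⟨t, s⟩⟩, e⟩; result e.
[never [famous student]]: functor never : ⟨e, ⟨⟨s, t⟩, ⟨⟨t, e⟩, ⟨t, e⟩⟩⟩⟩, argument [famous student] : e; result ⟨⟨s, t⟩, ⟨⟨t, e⟩, ⟨t, e⟩⟩⟩.
[sleeps [never [famous student]]]: functor sleeps : ⟨⟨⟨s, t⟩, ⟨⟨t, e⟩, ⟨t, e⟩⟩⟩, ⟨s, ⟨t, t⟩⟩⟩, argument [never [famous student]] : ⟨⟨s, t⟩, ⟨⟨t, e⟩, ⟨t, e⟩⟩⟩; result ⟨s, ⟨t, t⟩⟩.

⟨s, ⟨t, t⟩⟩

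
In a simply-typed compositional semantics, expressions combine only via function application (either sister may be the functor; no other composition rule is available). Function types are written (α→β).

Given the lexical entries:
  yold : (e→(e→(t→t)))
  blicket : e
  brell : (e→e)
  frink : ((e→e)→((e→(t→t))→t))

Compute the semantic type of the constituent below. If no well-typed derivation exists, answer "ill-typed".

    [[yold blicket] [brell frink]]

[yold blicket]: (e→(e→(t→t))) applied to e yields (e→(t→t)).
[brell frink]: ((e→e)→((e→(t→t))→t)) applied to (e→e) yields ((e→(t→t))→t).
[[yold blicket] [brell frink]]: ((e→(t→t))→t) applied to (e→(t→t)) yields t.

t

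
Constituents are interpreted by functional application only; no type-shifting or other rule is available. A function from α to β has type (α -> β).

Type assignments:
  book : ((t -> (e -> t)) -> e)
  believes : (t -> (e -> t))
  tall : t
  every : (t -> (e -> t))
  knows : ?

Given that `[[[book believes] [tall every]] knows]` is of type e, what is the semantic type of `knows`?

[[[book believes] [tall every]] knows] is required to be e. [[book believes] [tall every]] : t cannot yield e as functor, so knows : (t -> e).

(t -> e)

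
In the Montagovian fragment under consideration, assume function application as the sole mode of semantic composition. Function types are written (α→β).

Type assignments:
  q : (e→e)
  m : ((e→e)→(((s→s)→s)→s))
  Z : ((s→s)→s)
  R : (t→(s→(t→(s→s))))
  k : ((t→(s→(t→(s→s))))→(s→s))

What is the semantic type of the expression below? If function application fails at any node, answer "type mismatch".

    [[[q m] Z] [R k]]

[q m]: m is ((e→e)→(((s→s)→s)→s)), q is (e→e); result (((s→s)→s)→s).
[[q m] Z]: [q m] is (((s→s)→s)→s), Z is ((s→s)→s); result s.
[R k]: k is ((t→(s→(t→(s→s))))→(s→s)), R is (t→(s→(t→(s→s)))); result (s→s).
[[[q m] Z] [R k]]: [R k] is (s→s), [[q m] Z] is s; result s.

s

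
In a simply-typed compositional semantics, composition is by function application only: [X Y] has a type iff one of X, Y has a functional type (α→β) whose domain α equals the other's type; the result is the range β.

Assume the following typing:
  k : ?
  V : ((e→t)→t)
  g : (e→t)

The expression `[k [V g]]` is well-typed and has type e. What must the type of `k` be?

(t→e)

At [k [V g]] (required: e): [V g] is t, which is not a function with range e; hence k is the functor — type (t→e).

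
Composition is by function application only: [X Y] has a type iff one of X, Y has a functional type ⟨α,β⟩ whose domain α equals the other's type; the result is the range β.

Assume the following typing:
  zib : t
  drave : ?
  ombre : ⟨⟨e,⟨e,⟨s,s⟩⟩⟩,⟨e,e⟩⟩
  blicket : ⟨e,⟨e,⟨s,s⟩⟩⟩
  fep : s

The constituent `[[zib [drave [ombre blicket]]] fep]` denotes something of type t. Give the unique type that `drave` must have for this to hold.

⟨⟨e,e⟩,⟨t,⟨s,t⟩⟩⟩

At [[zib [drave [ombre blicket]]] fep] (required: t): fep is s, which is not a function with range t; hence [zib [drave [ombre blicket]]] is the functor — type ⟨s,t⟩.
At [zib [drave [ombre blicket]]] (required: ⟨s,t⟩): zib is t, which is not a function with range ⟨s,t⟩; hence [drave [ombre blicket]] is the functor — type ⟨t,⟨s,t⟩⟩.
At [drave [ombre blicket]] (required: ⟨t,⟨s,t⟩⟩): [ombre blicket] is ⟨e,e⟩, which is not a function with range ⟨t,⟨s,t⟩⟩; hence drave is the functor — type ⟨⟨e,e⟩,⟨t,⟨s,t⟩⟩⟩.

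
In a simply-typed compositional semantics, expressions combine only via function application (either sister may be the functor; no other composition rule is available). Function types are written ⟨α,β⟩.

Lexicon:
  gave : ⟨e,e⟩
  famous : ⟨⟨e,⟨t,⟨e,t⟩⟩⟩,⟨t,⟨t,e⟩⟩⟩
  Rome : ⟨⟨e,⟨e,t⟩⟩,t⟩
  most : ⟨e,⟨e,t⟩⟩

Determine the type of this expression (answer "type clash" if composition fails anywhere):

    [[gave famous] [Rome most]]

[gave famous]: ⟨e,e⟩ with ⟨⟨e,⟨t,⟨e,t⟩⟩⟩,⟨t,⟨t,e⟩⟩⟩ — neither is a function whose domain matches the other; composition fails here.

type clash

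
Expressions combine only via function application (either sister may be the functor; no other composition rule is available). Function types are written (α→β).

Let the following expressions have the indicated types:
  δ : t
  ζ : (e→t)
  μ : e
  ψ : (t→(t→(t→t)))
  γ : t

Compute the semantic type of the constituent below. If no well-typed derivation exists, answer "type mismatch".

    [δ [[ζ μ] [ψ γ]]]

[ζ μ]: (e→t) applied to e yields t.
[ψ γ]: (t→(t→(t→t))) applied to t yields (t→(t→t)).
[[ζ μ] [ψ γ]]: (t→(t→t)) applied to t yields (t→t).
[δ [[ζ μ] [ψ γ]]]: (t→t) applied to t yields t.

t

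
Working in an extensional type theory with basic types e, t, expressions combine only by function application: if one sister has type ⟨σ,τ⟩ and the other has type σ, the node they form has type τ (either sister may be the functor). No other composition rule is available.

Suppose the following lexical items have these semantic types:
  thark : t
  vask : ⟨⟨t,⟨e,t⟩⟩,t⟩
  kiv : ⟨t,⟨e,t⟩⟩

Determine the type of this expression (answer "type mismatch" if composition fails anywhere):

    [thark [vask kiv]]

type mismatch

[vask kiv]: functor vask : ⟨⟨t,⟨e,t⟩⟩,t⟩, argument kiv : ⟨t,⟨e,t⟩⟩; result t.
At [thark [vask kiv]]: neither t nor t can take the other as argument; the node is ill-typed.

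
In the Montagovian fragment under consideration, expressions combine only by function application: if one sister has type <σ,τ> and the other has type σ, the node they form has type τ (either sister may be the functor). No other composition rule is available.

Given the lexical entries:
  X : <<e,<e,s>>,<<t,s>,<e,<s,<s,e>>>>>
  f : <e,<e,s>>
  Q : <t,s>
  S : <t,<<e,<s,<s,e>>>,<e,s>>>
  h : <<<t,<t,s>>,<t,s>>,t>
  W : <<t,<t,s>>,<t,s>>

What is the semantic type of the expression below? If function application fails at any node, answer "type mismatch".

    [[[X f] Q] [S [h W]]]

<e,s>

[X f]: <<e,<e,s>>,<<t,s>,<e,<s,<s,e>>>>> applied to <e,<e,s>> yields <<t,s>,<e,<s,<s,e>>>>.
[[X f] Q]: <<t,s>,<e,<s,<s,e>>>> applied to <t,s> yields <e,<s,<s,e>>>.
[h W]: <<<t,<t,s>>,<t,s>>,t> applied to <<t,<t,s>>,<t,s>> yields t.
[S [h W]]: <t,<<e,<s,<s,e>>>,<e,s>>> applied to t yields <<e,<s,<s,e>>>,<e,s>>.
[[[X f] Q] [S [h W]]]: <<e,<s,<s,e>>>,<e,s>> applied to <e,<s,<s,e>>> yields <e,s>.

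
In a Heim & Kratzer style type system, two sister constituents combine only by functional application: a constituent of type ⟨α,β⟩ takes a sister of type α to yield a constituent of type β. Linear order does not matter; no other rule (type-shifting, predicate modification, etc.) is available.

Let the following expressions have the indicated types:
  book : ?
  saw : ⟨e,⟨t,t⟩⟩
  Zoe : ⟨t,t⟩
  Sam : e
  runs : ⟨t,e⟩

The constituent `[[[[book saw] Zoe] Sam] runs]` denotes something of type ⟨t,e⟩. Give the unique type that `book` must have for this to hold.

⟨⟨e,⟨t,t⟩⟩,⟨⟨t,t⟩,⟨e,⟨⟨t,e⟩,⟨t,e⟩⟩⟩⟩⟩

At [[[[book saw] Zoe] Sam] runs] (required: ⟨t,e⟩): runs is ⟨t,e⟩, which is not a function with range ⟨t,e⟩; hence [[[book saw] Zoe] Sam] is the functor — type ⟨⟨t,e⟩,⟨t,e⟩⟩.
At [[[book saw] Zoe] Sam] (required: ⟨⟨t,e⟩,⟨t,e⟩⟩): Sam is e, which is not a function with range ⟨⟨t,e⟩,⟨t,e⟩⟩; hence [[book saw] Zoe] is the functor — type ⟨e,⟨⟨t,e⟩,⟨t,e⟩⟩⟩.
At [[book saw] Zoe] (required: ⟨e,⟨⟨t,e⟩,⟨t,e⟩⟩⟩): Zoe is ⟨t,t⟩, which is not a function with range ⟨e,⟨⟨t,e⟩,⟨t,e⟩⟩⟩; hence [book saw] is the functor — type ⟨⟨t,t⟩,⟨e,⟨⟨t,e⟩,⟨t,e⟩⟩⟩⟩.
At [book saw] (required: ⟨⟨t,t⟩,⟨e,⟨⟨t,e⟩,⟨t,e⟩⟩⟩⟩): saw is ⟨e,⟨t,t⟩⟩, which is not a function with range ⟨⟨t,t⟩,⟨e,⟨⟨t,e⟩,⟨t,e⟩⟩⟩⟩; hence book is the functor — type ⟨⟨e,⟨t,t⟩⟩,⟨⟨t,t⟩,⟨e,⟨⟨t,e⟩,⟨t,e⟩⟩⟩⟩⟩.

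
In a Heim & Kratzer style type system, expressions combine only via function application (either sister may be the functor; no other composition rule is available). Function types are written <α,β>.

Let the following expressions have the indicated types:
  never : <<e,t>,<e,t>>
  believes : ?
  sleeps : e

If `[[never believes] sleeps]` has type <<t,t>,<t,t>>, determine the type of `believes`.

[[never believes] sleeps] must have type <<t,t>,<t,t>>. The sister sleeps has type e; that is not a function onto <<t,t>,<t,t>>, so [never believes] must be the functor, of type <e,<<t,t>,<t,t>>>.
[never believes] must have type <e,<<t,t>,<t,t>>>. The sister never has type <<e,t>,<e,t>>; that is not a function onto <e,<<t,t>,<t,t>>>, so believes must be the functor, of type <<<e,t>,<e,t>>,<e,<<t,t>,<t,t>>>>.

<<<e,t>,<e,t>>,<e,<<t,t>,<t,t>>>>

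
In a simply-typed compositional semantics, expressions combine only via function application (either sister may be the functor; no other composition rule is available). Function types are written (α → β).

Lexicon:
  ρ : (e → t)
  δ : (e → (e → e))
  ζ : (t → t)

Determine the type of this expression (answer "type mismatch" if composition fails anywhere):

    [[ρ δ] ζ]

At [ρ δ]: neither (e → t) nor (e → (e → e)) can take the other as argument; the node is ill-typed.

type mismatch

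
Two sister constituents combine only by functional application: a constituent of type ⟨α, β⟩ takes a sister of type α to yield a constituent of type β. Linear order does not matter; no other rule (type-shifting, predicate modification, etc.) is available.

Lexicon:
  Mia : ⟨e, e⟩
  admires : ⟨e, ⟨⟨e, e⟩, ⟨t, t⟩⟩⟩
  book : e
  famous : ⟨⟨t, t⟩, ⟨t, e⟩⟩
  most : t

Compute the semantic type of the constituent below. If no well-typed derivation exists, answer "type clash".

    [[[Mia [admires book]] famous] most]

[admires book] — admires of type ⟨e, ⟨⟨e, e⟩, ⟨t, t⟩⟩⟩ combines with book of type e: type ⟨⟨e, e⟩, ⟨t, t⟩⟩.
[Mia [admires book]] — [admires book] of type ⟨⟨e, e⟩, ⟨t, t⟩⟩ combines with Mia of type ⟨e, e⟩: type ⟨t, t⟩.
[[Mia [admires book]] famous] — famous of type ⟨⟨t, t⟩, ⟨t, e⟩⟩ combines with [Mia [admires book]] of type ⟨t, t⟩: type ⟨t, e⟩.
[[[Mia [admires book]] famous] most] — [[Mia [admires book]] famous] of type ⟨t, e⟩ combines with most of type t: type e.

e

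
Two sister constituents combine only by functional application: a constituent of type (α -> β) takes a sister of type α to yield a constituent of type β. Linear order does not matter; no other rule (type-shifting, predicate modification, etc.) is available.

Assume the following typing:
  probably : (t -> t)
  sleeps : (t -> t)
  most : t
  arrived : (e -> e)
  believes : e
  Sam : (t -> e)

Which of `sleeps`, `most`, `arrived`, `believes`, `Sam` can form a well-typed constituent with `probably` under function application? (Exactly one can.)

most

sleeps : (t -> t) — no; probably wants t, and sleeps wants t.
most — combines: probably : (t -> t) takes most : t as argument, giving t.
arrived : (e -> e) — no; probably wants t, and arrived wants e.
believes : e — no; probably wants t, and believes wants nothing (atomic).
Sam : (t -> e) — no; probably wants t, and Sam wants t.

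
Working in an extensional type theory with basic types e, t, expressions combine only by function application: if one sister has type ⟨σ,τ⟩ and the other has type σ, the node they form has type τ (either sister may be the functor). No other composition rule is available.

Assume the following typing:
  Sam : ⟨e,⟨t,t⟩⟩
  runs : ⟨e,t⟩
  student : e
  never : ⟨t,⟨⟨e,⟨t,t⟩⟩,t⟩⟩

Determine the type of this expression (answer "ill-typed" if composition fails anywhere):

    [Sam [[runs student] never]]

[runs student] — runs of type ⟨e,t⟩ combines with student of type e: type t.
[[runs student] never] — never of type ⟨t,⟨⟨e,⟨t,t⟩⟩,t⟩⟩ combines with [runs student] of type t: type ⟨⟨e,⟨t,t⟩⟩,t⟩.
[Sam [[runs student] never]] — [[runs student] never] of type ⟨⟨e,⟨t,t⟩⟩,t⟩ combines with Sam of type ⟨e,⟨t,t⟩⟩: type t.

t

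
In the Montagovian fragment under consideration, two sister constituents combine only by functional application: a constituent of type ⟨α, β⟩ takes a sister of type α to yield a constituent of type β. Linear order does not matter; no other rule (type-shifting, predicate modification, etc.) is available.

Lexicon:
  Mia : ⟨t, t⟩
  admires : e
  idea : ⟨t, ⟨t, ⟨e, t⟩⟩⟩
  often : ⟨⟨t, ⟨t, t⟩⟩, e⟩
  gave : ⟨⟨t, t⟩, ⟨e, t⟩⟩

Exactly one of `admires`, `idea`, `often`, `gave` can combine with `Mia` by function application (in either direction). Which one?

admires : e — no; Mia wants t, and admires wants nothing (atomic).
idea : ⟨t, ⟨t, ⟨e, t⟩⟩⟩ — no; Mia wants t, and idea wants t.
often : ⟨⟨t, ⟨t, t⟩⟩, e⟩ — no; Mia wants t, and often wants ⟨t, ⟨t, t⟩⟩.
gave — combines: gave : ⟨⟨t, t⟩, ⟨e, t⟩⟩ takes Mia : ⟨t, t⟩ as argument, giving ⟨e, t⟩.

gave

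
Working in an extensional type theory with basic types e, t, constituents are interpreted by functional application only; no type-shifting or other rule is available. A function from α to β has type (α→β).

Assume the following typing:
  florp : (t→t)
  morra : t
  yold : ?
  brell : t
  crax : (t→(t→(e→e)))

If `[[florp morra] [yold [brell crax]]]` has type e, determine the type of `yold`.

((t→(e→e))→(t→e))

[[florp morra] [yold [brell crax]]] must have type e. The sister [florp morra] has type t; that is not a function onto e, so [yold [brell crax]] must be the functor, of type (t→e).
[yold [brell crax]] must have type (t→e). The sister [brell crax] has type (t→(e→e)); that is not a function onto (t→e), so yold must be the functor, of type ((t→(e→e))→(t→e)).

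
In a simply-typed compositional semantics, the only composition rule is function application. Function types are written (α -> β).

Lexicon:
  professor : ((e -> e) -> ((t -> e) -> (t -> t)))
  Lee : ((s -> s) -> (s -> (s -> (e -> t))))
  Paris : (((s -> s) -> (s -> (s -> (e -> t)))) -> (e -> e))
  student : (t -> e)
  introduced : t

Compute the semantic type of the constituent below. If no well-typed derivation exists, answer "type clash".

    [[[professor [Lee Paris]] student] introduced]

t

[Lee Paris]: (((s -> s) -> (s -> (s -> (e -> t)))) -> (e -> e)) applied to ((s -> s) -> (s -> (s -> (e -> t)))) yields (e -> e).
[professor [Lee Paris]]: ((e -> e) -> ((t -> e) -> (t -> t))) applied to (e -> e) yields ((t -> e) -> (t -> t)).
[[professor [Lee Paris]] student]: ((t -> e) -> (t -> t)) applied to (t -> e) yields (t -> t).
[[[professor [Lee Paris]] student] introduced]: (t -> t) applied to t yields t.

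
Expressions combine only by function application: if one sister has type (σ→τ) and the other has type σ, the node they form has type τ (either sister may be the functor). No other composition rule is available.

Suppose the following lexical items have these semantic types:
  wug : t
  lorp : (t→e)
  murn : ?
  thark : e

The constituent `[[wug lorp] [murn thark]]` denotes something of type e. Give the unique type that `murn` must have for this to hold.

For [[wug lorp] [murn thark]] to have type e with [wug lorp] of type e, [murn thark] must be the function: [murn thark] : (e→e).
For [murn thark] to have type (e→e) with thark of type e, murn must be the function: murn : (e→(e→e)).

(e→(e→e))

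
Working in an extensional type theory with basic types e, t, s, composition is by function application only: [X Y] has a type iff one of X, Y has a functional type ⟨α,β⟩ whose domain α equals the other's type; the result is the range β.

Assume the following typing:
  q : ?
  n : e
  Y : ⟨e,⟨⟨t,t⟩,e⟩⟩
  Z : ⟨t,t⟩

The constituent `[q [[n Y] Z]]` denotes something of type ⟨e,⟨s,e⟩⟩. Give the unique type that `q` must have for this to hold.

⟨e,⟨e,⟨s,e⟩⟩⟩

At [q [[n Y] Z]] (required: ⟨e,⟨s,e⟩⟩): [[n Y] Z] is e, which is not a function with range ⟨e,⟨s,e⟩⟩; hence q is the functor — type ⟨e,⟨e,⟨s,e⟩⟩⟩.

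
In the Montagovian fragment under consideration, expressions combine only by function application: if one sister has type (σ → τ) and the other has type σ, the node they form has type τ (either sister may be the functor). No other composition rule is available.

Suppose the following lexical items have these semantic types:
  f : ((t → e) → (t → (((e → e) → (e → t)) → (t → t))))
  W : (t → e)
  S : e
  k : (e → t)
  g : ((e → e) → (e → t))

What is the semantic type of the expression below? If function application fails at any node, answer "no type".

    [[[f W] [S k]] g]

[f W]: functor f : ((t → e) → (t → (((e → e) → (e → t)) → (t → t)))), argument W : (t → e); result (t → (((e → e) → (e → t)) → (t → t))).
[S k]: functor k : (e → t), argument S : e; result t.
[[f W] [S k]]: functor [f W] : (t → (((e → e) → (e → t)) → (t → t))), argument [S k] : t; result (((e → e) → (e → t)) → (t → t)).
[[[f W] [S k]] g]: functor [[f W] [S k]] : (((e → e) → (e → t)) → (t → t)), argument g : ((e → e) → (e → t)); result (t → t).

(t → t)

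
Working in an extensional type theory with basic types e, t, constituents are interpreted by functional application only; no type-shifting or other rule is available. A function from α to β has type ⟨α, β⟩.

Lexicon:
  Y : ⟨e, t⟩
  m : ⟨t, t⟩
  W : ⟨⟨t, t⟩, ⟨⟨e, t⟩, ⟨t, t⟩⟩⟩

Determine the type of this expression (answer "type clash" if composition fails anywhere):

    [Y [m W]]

⟨t, t⟩

At [m W], W : ⟨⟨t, t⟩, ⟨⟨e, t⟩, ⟨t, t⟩⟩⟩ takes m : ⟨t, t⟩, giving ⟨⟨e, t⟩, ⟨t, t⟩⟩.
At [Y [m W]], [m W] : ⟨⟨e, t⟩, ⟨t, t⟩⟩ takes Y : ⟨e, t⟩, giving ⟨t, t⟩.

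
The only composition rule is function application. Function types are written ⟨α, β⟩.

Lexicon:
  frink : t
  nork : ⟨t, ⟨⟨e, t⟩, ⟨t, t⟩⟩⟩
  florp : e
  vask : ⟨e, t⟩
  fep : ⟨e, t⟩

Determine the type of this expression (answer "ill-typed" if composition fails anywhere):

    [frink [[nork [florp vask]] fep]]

t

[florp vask]: ⟨e, t⟩ applied to e yields t.
[nork [florp vask]]: ⟨t, ⟨⟨e, t⟩, ⟨t, t⟩⟩⟩ applied to t yields ⟨⟨e, t⟩, ⟨t, t⟩⟩.
[[nork [florp vask]] fep]: ⟨⟨e, t⟩, ⟨t, t⟩⟩ applied to ⟨e, t⟩ yields ⟨t, t⟩.
[frink [[nork [florp vask]] fep]]: ⟨t, t⟩ applied to t yields t.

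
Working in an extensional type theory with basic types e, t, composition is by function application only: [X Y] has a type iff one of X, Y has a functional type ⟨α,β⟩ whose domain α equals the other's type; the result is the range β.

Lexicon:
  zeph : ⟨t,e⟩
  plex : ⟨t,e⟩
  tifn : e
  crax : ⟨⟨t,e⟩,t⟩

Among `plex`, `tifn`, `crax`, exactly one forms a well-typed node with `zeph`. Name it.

crax

plex : ⟨t,e⟩ — no; zeph wants t, and plex wants t.
tifn : e — no; zeph wants t, and tifn wants nothing (atomic).
crax — combines: crax : ⟨⟨t,e⟩,t⟩ takes zeph : ⟨t,e⟩ as argument, giving t.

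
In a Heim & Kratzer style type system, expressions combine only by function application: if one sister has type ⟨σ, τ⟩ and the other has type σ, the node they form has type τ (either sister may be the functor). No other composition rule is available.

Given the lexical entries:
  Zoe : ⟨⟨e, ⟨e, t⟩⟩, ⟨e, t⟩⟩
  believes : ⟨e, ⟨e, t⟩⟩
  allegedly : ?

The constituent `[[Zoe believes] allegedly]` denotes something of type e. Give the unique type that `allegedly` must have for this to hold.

At [[Zoe believes] allegedly] (required: e): [Zoe believes] is ⟨e, t⟩, which is not a function with range e; hence allegedly is the functor — type ⟨⟨e, t⟩, e⟩.

⟨⟨e, t⟩, e⟩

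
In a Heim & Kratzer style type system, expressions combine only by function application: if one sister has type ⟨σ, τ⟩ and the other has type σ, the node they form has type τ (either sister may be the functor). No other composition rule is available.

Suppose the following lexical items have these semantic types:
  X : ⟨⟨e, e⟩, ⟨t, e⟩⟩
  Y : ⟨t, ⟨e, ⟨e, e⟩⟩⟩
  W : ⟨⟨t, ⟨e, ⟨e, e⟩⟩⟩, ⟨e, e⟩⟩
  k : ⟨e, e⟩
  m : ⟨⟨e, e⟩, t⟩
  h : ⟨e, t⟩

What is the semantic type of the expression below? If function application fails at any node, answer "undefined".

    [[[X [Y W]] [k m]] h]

t

[Y W] — W of type ⟨⟨t, ⟨e, ⟨e, e⟩⟩⟩, ⟨e, e⟩⟩ combines with Y of type ⟨t, ⟨e, ⟨e, e⟩⟩⟩: type ⟨e, e⟩.
[X [Y W]] — X of type ⟨⟨e, e⟩, ⟨t, e⟩⟩ combines with [Y W] of type ⟨e, e⟩: type ⟨t, e⟩.
[k m] — m of type ⟨⟨e, e⟩, t⟩ combines with k of type ⟨e, e⟩: type t.
[[X [Y W]] [k m]] — [X [Y W]] of type ⟨t, e⟩ combines with [k m] of type t: type e.
[[[X [Y W]] [k m]] h] — h of type ⟨e, t⟩ combines with [[X [Y W]] [k m]] of type e: type t.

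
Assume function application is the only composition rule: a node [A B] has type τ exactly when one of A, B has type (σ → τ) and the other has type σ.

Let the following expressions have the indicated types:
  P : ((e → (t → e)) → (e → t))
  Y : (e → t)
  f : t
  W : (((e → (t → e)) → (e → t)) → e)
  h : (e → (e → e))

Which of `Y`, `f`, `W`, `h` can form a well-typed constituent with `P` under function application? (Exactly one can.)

Y : (e → t) — P needs (e → (t → e)); Y needs e; neither fits.
f : t — P needs (e → (t → e)); f needs nothing (atomic); neither fits.
W — combines: W : (((e → (t → e)) → (e → t)) → e) takes P : ((e → (t → e)) → (e → t)) as argument, giving e.
h : (e → (e → e)) — P needs (e → (t → e)); h needs e; neither fits.

W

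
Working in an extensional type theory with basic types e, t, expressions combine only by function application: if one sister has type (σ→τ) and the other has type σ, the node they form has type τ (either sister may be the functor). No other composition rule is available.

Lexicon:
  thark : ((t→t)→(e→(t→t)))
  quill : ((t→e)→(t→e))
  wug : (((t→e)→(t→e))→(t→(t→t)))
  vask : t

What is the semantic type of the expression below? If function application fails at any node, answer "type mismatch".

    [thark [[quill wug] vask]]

(e→(t→t))

At [quill wug], wug : (((t→e)→(t→e))→(t→(t→t))) takes quill : ((t→e)→(t→e)), giving (t→(t→t)).
At [[quill wug] vask], [quill wug] : (t→(t→t)) takes vask : t, giving (t→t).
At [thark [[quill wug] vask]], thark : ((t→t)→(e→(t→t))) takes [[quill wug] vask] : (t→t), giving (e→(t→t)).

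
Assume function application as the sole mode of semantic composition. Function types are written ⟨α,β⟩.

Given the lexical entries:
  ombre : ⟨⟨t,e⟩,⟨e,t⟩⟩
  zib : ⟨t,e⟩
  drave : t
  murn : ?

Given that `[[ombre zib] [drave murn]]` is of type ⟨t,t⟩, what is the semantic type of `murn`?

⟨t,⟨⟨e,t⟩,⟨t,t⟩⟩⟩

[[ombre zib] [drave murn]] must have type ⟨t,t⟩. The sister [ombre zib] has type ⟨e,t⟩; that is not a function onto ⟨t,t⟩, so [drave murn] must be the functor, of type ⟨⟨e,t⟩,⟨t,t⟩⟩.
[drave murn] must have type ⟨⟨e,t⟩,⟨t,t⟩⟩. The sister drave has type t; that is not a function onto ⟨⟨e,t⟩,⟨t,t⟩⟩, so murn must be the functor, of type ⟨t,⟨⟨e,t⟩,⟨t,t⟩⟩⟩.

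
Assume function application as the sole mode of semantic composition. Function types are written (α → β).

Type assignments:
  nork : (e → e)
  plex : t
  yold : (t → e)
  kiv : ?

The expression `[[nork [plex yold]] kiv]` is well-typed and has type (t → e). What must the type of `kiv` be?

(e → (t → e))

[[nork [plex yold]] kiv] must have type (t → e). The sister [nork [plex yold]] has type e; that is not a function onto (t → e), so kiv must be the functor, of type (e → (t → e)).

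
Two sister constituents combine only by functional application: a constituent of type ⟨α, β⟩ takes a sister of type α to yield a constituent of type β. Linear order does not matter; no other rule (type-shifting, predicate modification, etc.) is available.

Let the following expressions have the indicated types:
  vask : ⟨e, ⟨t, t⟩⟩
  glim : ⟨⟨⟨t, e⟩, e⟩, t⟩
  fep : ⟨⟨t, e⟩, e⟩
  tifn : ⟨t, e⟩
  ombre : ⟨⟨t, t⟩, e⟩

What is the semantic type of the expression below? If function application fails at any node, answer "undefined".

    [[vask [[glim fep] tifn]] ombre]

e

At [glim fep], glim : ⟨⟨⟨t, e⟩, e⟩, t⟩ takes fep : ⟨⟨t, e⟩, e⟩, giving t.
At [[glim fep] tifn], tifn : ⟨t, e⟩ takes [glim fep] : t, giving e.
At [vask [[glim fep] tifn]], vask : ⟨e, ⟨t, t⟩⟩ takes [[glim fep] tifn] : e, giving ⟨t, t⟩.
At [[vask [[glim fep] tifn]] ombre], ombre : ⟨⟨t, t⟩, e⟩ takes [vask [[glim fep] tifn]] : ⟨t, t⟩, giving e.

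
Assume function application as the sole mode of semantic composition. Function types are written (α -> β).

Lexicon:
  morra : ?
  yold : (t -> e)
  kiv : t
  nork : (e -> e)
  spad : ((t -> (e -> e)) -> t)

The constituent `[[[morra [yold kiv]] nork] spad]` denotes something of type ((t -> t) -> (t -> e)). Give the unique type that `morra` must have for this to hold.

For [[[morra [yold kiv]] nork] spad] to have type ((t -> t) -> (t -> e)) with spad of type ((t -> (e -> e)) -> t), [[morra [yold kiv]] nork] must be the function: [[morra [yold kiv]] nork] : (((t -> (e -> e)) -> t) -> ((t -> t) -> (t -> e))).
For [[morra [yold kiv]] nork] to have type (((t -> (e -> e)) -> t) -> ((t -> t) -> (t -> e))) with nork of type (e -> e), [morra [yold kiv]] must be the function: [morra [yold kiv]] : ((e -> e) -> (((t -> (e -> e)) -> t) -> ((t -> t) -> (t -> e)))).
For [morra [yold kiv]] to have type ((e -> e) -> (((t -> (e -> e)) -> t) -> ((t -> t) -> (t -> e)))) with [yold kiv] of type e, morra must be the function: morra : (e -> ((e -> e) -> (((t -> (e -> e)) -> t) -> ((t -> t) -> (t -> e))))).

(e -> ((e -> e) -> (((t -> (e -> e)) -> t) -> ((t -> t) -> (t -> e)))))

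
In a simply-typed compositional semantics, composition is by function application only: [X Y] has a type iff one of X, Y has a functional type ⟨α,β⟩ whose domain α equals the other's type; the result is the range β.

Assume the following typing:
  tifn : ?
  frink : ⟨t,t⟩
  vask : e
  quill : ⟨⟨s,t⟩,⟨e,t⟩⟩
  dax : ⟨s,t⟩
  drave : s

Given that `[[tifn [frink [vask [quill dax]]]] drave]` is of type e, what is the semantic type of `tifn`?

[[tifn [frink [vask [quill dax]]]] drave] is required to be e. drave : s cannot yield e as functor, so [tifn [frink [vask [quill dax]]]] : ⟨s,e⟩.
[tifn [frink [vask [quill dax]]]] is required to be ⟨s,e⟩. [frink [vask [quill dax]]] : t cannot yield ⟨s,e⟩ as functor, so tifn : ⟨t,⟨s,e⟩⟩.

⟨t,⟨s,e⟩⟩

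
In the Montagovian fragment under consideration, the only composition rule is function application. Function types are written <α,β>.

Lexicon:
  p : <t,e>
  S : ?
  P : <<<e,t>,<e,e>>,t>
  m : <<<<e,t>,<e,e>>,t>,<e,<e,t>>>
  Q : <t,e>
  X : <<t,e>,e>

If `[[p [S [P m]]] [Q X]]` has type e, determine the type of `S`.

<<e,<e,t>>,<<t,e>,<e,e>>>

For [[p [S [P m]]] [Q X]] to have type e with [Q X] of type e, [p [S [P m]]] must be the function: [p [S [P m]]] : <e,e>.
For [p [S [P m]]] to have type <e,e> with p of type <t,e>, [S [P m]] must be the function: [S [P m]] : <<t,e>,<e,e>>.
For [S [P m]] to have type <<t,e>,<e,e>> with [P m] of type <e,<e,t>>, S must be the function: S : <<e,<e,t>>,<<t,e>,<e,e>>>.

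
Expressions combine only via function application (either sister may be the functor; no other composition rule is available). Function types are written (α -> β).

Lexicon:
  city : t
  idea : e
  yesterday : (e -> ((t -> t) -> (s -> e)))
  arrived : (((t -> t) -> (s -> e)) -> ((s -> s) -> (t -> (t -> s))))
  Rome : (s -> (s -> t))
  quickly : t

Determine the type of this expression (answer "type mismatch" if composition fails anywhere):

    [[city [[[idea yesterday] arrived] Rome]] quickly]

type mismatch

At [idea yesterday], yesterday : (e -> ((t -> t) -> (s -> e))) takes idea : e, giving ((t -> t) -> (s -> e)).
At [[idea yesterday] arrived], arrived : (((t -> t) -> (s -> e)) -> ((s -> s) -> (t -> (t -> s)))) takes [idea yesterday] : ((t -> t) -> (s -> e)), giving ((s -> s) -> (t -> (t -> s))).
[[[idea yesterday] arrived] Rome]: ((s -> s) -> (t -> (t -> s))) with (s -> (s -> t)) — neither is a function whose domain matches the other; composition fails here.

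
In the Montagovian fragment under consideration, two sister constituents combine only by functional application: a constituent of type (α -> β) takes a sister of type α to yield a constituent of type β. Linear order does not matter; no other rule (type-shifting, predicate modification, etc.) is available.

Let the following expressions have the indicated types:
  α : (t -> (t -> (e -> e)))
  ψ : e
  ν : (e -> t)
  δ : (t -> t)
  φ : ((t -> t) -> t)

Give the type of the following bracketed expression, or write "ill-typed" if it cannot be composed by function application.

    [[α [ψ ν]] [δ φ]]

[ψ ν]: ν is (e -> t), ψ is e; result t.
[α [ψ ν]]: α is (t -> (t -> (e -> e))), [ψ ν] is t; result (t -> (e -> e)).
[δ φ]: φ is ((t -> t) -> t), δ is (t -> t); result t.
[[α [ψ ν]] [δ φ]]: [α [ψ ν]] is (t -> (e -> e)), [δ φ] is t; result (e -> e).

(e -> e)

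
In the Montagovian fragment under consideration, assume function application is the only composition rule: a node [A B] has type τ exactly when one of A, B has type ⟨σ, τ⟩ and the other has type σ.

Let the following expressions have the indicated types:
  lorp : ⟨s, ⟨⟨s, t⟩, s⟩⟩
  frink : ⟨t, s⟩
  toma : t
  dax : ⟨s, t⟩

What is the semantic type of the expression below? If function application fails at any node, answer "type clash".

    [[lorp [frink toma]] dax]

s

[frink toma] — frink of type ⟨t, s⟩ combines with toma of type t: type s.
[lorp [frink toma]] — lorp of type ⟨s, ⟨⟨s, t⟩, s⟩⟩ combines with [frink toma] of type s: type ⟨⟨s, t⟩, s⟩.
[[lorp [frink toma]] dax] — [lorp [frink toma]] of type ⟨⟨s, t⟩, s⟩ combines with dax of type ⟨s, t⟩: type s.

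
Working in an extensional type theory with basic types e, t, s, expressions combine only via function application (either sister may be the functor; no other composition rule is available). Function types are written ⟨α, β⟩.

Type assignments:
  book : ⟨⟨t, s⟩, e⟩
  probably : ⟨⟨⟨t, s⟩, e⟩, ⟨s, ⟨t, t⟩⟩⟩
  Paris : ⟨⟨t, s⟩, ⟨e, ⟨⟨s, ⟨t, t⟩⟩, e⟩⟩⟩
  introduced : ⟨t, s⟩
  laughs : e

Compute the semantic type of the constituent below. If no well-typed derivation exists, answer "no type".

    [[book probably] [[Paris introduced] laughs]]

e

[book probably]: functor probably : ⟨⟨⟨t, s⟩, e⟩, ⟨s, ⟨t, t⟩⟩⟩, argument book : ⟨⟨t, s⟩, e⟩; result ⟨s, ⟨t, t⟩⟩.
[Paris introduced]: functor Paris : ⟨⟨t, s⟩, ⟨e, ⟨⟨s, ⟨t, t⟩⟩, e⟩⟩⟩, argument introduced : ⟨t, s⟩; result ⟨e, ⟨⟨s, ⟨t, t⟩⟩, e⟩⟩.
[[Paris introduced] laughs]: functor [Paris introduced] : ⟨e, ⟨⟨s, ⟨t, t⟩⟩, e⟩⟩, argument laughs : e; result ⟨⟨s, ⟨t, t⟩⟩, e⟩.
[[book probably] [[Paris introduced] laughs]]: functor [[Paris introduced] laughs] : ⟨⟨s, ⟨t, t⟩⟩, e⟩, argument [book probably] : ⟨s, ⟨t, t⟩⟩; result e.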